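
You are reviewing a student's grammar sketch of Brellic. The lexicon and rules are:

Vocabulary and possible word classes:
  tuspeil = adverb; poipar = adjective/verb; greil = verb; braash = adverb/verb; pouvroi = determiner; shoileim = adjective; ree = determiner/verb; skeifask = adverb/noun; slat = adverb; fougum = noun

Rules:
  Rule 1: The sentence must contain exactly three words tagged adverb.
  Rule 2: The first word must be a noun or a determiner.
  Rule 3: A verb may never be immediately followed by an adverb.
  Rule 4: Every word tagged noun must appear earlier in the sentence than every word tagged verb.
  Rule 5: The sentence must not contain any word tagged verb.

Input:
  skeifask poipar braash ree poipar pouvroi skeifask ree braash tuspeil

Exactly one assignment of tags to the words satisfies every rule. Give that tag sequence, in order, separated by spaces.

Candidates per position — 1:skeifask {adverb,noun}; 2:poipar {adjective,verb}; 3:braash {adverb,verb}; 4:ree {determiner,verb}; 5:poipar {adjective,verb}; 6:pouvroi {determiner}; 7:skeifask {adverb,noun}; 8:ree {determiner,verb}; 9:braash {adverb,verb}; 10:tuspeil {adverb}.
At position 1, choosing adverb makes rule 2 impossible to satisfy; hence noun.
At position 2, choosing verb makes rule 5 impossible to satisfy; hence adjective.
At position 3, choosing verb makes rule 5 impossible to satisfy; hence adverb.
At position 4, choosing verb makes rule 5 impossible to satisfy; hence determiner.
At position 5, choosing verb makes rule 5 impossible to satisfy; hence adjective.
At position 8, choosing verb makes rule 3 impossible to satisfy; hence determiner.
At position 9, choosing verb makes rule 3 impossible to satisfy; hence adverb.
At position 7, choosing adverb makes rule 1 impossible to satisfy; hence noun.
That leaves exactly one tagging: noun adjective adverb determiner adjective determiner noun determiner adverb adverb.
Checking: rule 1 satisfied; rule 2 satisfied; rule 3 satisfied; rule 4 satisfied; rule 5 satisfied.

noun adjective adverb determiner adjective determiner noun determiner adverb adverb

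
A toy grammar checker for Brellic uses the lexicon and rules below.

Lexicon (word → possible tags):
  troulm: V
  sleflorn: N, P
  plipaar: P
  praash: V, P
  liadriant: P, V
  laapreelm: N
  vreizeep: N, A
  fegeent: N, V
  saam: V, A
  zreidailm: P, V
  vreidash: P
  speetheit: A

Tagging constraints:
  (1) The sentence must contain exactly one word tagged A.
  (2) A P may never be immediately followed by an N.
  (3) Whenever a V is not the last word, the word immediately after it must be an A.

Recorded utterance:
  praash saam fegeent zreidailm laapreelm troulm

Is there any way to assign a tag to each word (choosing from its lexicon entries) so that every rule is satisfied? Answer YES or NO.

Candidates per position — 1:praash {V,P}; 2:saam {V,A}; 3:fegeent {N,V}; 4:zreidailm {P,V}; 5:laapreelm {N}; 6:troulm {V}.
Every candidate sequence violates at least one rule; no consistent tagging exists.

NO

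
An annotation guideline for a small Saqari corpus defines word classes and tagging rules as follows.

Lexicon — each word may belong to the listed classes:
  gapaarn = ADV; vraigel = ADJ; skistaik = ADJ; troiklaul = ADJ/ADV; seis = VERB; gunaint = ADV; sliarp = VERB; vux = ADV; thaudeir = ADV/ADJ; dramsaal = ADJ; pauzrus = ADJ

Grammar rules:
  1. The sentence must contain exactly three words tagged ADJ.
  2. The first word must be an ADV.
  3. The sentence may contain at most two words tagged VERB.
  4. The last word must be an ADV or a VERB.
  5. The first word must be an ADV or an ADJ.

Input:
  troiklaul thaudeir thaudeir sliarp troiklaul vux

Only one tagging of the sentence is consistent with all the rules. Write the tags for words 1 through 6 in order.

Candidates per position — 1:troiklaul {ADJ,ADV}; 2:thaudeir {ADV,ADJ}; 3:thaudeir {ADV,ADJ}; 4:sliarp {VERB}; 5:troiklaul {ADJ,ADV}; 6:vux {ADV}.
Word 1 cannot be ADJ — rule 2 would then fail for every completion. It is ADV.
Word 2 cannot be ADV — rule 1 would then fail for every completion. It is ADJ.
Word 3 cannot be ADV — rule 1 would then fail for every completion. It is ADJ.
Word 5 cannot be ADV — rule 1 would then fail for every completion. It is ADJ.
So the tagging must be: ADV ADJ ADJ VERB ADJ ADV.
Check: rule 1 satisfied; rule 2 satisfied; rule 3 satisfied; rule 4 satisfied; rule 5 satisfied.

ADV ADJ ADJ VERB ADJ ADV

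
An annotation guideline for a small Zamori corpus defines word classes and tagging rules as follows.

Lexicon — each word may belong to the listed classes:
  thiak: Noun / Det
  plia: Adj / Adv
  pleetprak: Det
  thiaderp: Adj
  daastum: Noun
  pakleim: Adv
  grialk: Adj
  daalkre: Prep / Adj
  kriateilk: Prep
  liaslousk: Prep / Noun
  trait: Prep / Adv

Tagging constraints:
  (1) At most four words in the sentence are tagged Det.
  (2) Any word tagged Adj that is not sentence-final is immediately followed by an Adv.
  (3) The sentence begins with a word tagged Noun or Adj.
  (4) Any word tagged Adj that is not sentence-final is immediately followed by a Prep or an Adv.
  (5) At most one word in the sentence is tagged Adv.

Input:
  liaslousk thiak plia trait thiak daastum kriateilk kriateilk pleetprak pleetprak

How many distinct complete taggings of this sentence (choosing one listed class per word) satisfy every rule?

Candidates per position — 1:liaslousk {Prep,Noun}; 2:thiak {Noun,Det}; 3:plia {Adj,Adv}; 4:trait {Prep,Adv}; 5:thiak {Noun,Det}; 6:daastum {Noun}; 7:kriateilk {Prep}; 8:kriateilk {Prep}; 9:pleetprak {Det}; 10:pleetprak {Det}.
There are 32 candidate sequences in total.
Checking each against the rules leaves 8 sequences.
Count = 8.

8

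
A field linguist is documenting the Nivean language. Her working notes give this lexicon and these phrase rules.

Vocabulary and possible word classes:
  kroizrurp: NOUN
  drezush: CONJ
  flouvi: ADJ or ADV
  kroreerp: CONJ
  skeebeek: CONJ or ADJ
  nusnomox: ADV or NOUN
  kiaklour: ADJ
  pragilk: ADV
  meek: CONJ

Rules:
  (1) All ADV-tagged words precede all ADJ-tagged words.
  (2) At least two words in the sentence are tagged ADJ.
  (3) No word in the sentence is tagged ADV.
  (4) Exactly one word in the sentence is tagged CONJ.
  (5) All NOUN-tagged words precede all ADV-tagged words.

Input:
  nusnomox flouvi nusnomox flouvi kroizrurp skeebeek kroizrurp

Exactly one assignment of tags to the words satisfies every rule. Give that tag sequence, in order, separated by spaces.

NOUN ADJ NOUN ADJ NOUN CONJ NOUN

Candidates per position — 1:nusnomox {ADV,NOUN}; 2:flouvi {ADJ,ADV}; 3:nusnomox {ADV,NOUN}; 4:flouvi {ADJ,ADV}; 5:kroizrurp {NOUN}; 6:skeebeek {CONJ,ADJ}; 7:kroizrurp {NOUN}.
Position 1: tagging it ADV would leave rule 3 unsatisfiable, so it must be NOUN.
Position 2: tagging it ADV would leave rule 3 unsatisfiable, so it must be ADJ.
Position 3: tagging it ADV would leave rule 1 unsatisfiable, so it must be NOUN.
Position 4: tagging it ADV would leave rule 1 unsatisfiable, so it must be ADJ.
Position 6: tagging it ADJ would leave rule 4 unsatisfiable, so it must be CONJ.
The only consistent sequence is: NOUN ADJ NOUN ADJ NOUN CONJ NOUN.
Check: rule 1 holds; rule 2 holds; rule 3 holds; rule 4 holds; rule 5 holds.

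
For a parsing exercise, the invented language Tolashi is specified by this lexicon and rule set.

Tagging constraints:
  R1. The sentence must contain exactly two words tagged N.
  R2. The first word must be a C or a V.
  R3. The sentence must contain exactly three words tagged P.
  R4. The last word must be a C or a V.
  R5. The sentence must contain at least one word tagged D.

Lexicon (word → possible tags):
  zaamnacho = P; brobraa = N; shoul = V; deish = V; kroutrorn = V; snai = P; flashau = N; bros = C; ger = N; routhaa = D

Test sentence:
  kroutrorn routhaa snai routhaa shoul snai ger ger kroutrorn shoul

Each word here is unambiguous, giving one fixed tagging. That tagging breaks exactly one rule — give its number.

Fixed tagging: V D P D V P N N V V.
Rule check: R1 ✓, R2 ✓, R3 ✗, R4 ✓, R5 ✓.
Only rule 3 fails.

3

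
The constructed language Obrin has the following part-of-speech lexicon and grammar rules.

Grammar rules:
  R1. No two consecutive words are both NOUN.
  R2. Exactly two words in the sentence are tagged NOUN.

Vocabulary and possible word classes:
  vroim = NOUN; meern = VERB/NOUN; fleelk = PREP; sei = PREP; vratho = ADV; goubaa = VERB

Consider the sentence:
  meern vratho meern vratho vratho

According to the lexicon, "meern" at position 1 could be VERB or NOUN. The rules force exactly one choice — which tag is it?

NOUN

Candidates per position — 1:meern {VERB,NOUN}; 2:vratho {ADV}; 3:meern {VERB,NOUN}; 4:vratho {ADV}; 5:vratho {ADV}.
Word 1 cannot be VERB — rule 2 would then fail for every completion. It is NOUN.
Word 3 cannot be VERB — rule 2 would then fail for every completion. It is NOUN.
The unique satisfying tagging is: NOUN ADV NOUN ADV ADV.
Checking: rule 1 holds; rule 2 holds.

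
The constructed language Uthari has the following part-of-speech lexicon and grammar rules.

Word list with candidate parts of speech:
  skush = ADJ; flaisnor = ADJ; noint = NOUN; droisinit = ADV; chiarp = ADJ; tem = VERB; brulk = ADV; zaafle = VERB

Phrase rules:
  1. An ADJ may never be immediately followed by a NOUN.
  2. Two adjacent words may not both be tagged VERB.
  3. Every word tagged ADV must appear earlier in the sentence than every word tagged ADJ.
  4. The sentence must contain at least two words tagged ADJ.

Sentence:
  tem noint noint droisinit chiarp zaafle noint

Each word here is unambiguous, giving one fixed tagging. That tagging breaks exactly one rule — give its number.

4

Fixed tagging: VERB NOUN NOUN ADV ADJ VERB NOUN.
Applying the rules: R1 pass, R2 pass, R3 pass, R4 fail.
Only rule 4 fails.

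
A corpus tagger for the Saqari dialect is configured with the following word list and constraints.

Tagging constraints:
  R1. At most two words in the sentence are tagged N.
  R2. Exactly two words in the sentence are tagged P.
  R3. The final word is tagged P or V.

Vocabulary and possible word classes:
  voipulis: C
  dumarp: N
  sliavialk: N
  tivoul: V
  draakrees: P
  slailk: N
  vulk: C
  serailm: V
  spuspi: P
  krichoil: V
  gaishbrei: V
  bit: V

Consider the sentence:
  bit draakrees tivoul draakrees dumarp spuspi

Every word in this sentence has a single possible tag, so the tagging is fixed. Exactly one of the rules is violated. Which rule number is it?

2

Fixed tagging: V P V P N P.
Rule check: R1 pass, R2 fail, R3 pass.
Only rule 2 fails.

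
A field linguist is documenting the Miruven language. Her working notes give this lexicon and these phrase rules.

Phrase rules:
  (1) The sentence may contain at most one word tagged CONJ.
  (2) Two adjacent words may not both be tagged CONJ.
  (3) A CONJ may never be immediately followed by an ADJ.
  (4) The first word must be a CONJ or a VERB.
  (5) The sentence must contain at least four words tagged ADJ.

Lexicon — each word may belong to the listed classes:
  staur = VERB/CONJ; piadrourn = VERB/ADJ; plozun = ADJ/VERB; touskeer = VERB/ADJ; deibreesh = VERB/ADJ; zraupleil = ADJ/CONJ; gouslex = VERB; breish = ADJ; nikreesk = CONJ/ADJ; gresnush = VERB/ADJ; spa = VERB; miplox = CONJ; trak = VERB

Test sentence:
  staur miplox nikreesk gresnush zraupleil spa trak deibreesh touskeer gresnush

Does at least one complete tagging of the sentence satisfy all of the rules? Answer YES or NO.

Candidates per position — 1:staur {VERB,CONJ}; 2:miplox {CONJ}; 3:nikreesk {CONJ,ADJ}; 4:gresnush {VERB,ADJ}; 5:zraupleil {ADJ,CONJ}; 6:spa {VERB}; 7:trak {VERB}; 8:deibreesh {VERB,ADJ}; 9:touskeer {VERB,ADJ}; 10:gresnush {VERB,ADJ}.
Every candidate sequence violates at least one rule; no consistent tagging exists.

NO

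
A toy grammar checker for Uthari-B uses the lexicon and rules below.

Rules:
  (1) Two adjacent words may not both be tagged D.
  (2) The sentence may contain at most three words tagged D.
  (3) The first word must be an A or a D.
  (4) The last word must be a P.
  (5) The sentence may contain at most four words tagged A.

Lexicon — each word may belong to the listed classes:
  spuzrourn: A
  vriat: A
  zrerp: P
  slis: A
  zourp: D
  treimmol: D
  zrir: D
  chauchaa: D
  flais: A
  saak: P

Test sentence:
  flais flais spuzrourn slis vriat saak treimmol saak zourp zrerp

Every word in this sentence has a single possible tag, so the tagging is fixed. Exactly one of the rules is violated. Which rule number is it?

Fixed tagging: A A A A A P D P D P.
Applying the rules: R1 pass, R2 pass, R3 pass, R4 pass, R5 fail.
Only rule 5 fails.

5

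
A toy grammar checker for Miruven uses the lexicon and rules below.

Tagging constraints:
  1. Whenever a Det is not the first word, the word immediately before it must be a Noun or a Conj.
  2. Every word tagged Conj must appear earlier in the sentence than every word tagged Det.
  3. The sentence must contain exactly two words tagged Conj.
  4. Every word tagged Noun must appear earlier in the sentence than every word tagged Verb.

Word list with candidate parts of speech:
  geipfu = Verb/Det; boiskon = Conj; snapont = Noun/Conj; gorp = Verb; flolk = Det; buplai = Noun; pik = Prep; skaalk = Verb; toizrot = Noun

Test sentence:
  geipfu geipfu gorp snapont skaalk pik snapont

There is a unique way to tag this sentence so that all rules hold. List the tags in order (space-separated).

Verb Verb Verb Conj Verb Prep Conj

Candidates per position — 1:geipfu {Verb,Det}; 2:geipfu {Verb,Det}; 3:gorp {Verb}; 4:snapont {Noun,Conj}; 5:skaalk {Verb}; 6:pik {Prep}; 7:snapont {Noun,Conj}.
Word 2 cannot be Det — rule 1 would then fail for every completion. It is Verb.
Word 4 cannot be Noun — rule 3 would then fail for every completion. It is Conj.
Word 7 cannot be Noun — rule 3 would then fail for every completion. It is Conj.
Word 1 cannot be Det — rule 2 would then fail for every completion. It is Verb.
The unique satisfying tagging is: Verb Verb Verb Conj Verb Prep Conj.
Checking: rule 1 ok; rule 2 ok; rule 3 ok; rule 4 ok.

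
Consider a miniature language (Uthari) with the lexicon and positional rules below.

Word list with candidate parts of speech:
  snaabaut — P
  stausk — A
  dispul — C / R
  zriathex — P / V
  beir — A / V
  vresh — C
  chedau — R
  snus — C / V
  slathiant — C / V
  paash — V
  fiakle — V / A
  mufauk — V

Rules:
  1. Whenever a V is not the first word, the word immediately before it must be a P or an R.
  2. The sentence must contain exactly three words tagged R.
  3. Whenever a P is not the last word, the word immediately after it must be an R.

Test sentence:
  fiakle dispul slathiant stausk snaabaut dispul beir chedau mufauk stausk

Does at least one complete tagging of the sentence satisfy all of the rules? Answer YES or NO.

YES

Candidates per position — 1:fiakle {V,A}; 2:dispul {C,R}; 3:slathiant {C,V}; 4:stausk {A}; 5:snaabaut {P}; 6:dispul {C,R}; 7:beir {A,V}; 8:chedau {R}; 9:mufauk {V}; 10:stausk {A}.
One satisfying assignment: A R V A P R A R V A.
Rule-by-rule: rule 1 ok; rule 2 ok; rule 3 ok.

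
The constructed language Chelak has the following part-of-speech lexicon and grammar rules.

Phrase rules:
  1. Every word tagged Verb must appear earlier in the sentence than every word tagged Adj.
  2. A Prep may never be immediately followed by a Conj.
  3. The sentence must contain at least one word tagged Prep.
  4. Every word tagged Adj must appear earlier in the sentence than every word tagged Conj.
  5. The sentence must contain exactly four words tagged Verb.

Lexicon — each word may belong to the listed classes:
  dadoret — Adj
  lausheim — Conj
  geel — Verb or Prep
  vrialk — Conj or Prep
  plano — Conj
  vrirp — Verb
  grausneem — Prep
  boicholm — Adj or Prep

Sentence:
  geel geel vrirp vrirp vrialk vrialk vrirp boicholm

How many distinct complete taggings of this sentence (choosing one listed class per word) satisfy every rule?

8

Candidates per position — 1:geel {Verb,Prep}; 2:geel {Verb,Prep}; 3:vrirp {Verb}; 4:vrirp {Verb}; 5:vrialk {Conj,Prep}; 6:vrialk {Conj,Prep}; 7:vrirp {Verb}; 8:boicholm {Adj,Prep}.
There are 32 candidate sequences in total.
Checking each against the rules leaves 8 sequences.
Count = 8.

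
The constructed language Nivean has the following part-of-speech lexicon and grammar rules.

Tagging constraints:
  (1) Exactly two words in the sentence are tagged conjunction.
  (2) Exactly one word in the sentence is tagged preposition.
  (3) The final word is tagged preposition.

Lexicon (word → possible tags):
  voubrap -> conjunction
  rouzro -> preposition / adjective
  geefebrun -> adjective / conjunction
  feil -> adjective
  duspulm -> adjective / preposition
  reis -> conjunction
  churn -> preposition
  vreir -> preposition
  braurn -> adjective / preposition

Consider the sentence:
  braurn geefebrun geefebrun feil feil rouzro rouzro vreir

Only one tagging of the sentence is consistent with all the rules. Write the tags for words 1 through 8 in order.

adjective conjunction conjunction adjective adjective adjective adjective preposition

Candidates per position — 1:braurn {adjective,preposition}; 2:geefebrun {adjective,conjunction}; 3:geefebrun {adjective,conjunction}; 4:feil {adjective}; 5:feil {adjective}; 6:rouzro {preposition,adjective}; 7:rouzro {preposition,adjective}; 8:vreir {preposition}.
If word 1 were preposition, no tagging could satisfy rule 2; so word 1 is adjective.
If word 2 were adjective, no tagging could satisfy rule 1; so word 2 is conjunction.
If word 3 were adjective, no tagging could satisfy rule 1; so word 3 is conjunction.
If word 6 were preposition, no tagging could satisfy rule 2; so word 6 is adjective.
If word 7 were preposition, no tagging could satisfy rule 2; so word 7 is adjective.
The only consistent sequence is: adjective conjunction conjunction adjective adjective adjective adjective preposition.
Checking: rule 1 satisfied; rule 2 satisfied; rule 3 satisfied.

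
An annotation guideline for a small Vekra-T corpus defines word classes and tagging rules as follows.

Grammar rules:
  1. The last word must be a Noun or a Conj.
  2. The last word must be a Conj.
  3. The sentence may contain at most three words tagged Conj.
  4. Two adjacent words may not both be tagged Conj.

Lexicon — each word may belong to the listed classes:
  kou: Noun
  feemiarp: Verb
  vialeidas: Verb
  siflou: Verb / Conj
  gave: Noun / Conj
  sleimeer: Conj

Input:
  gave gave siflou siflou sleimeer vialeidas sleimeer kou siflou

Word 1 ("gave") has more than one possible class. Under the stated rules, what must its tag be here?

Noun

Candidates per position — 1:gave {Noun,Conj}; 2:gave {Noun,Conj}; 3:siflou {Verb,Conj}; 4:siflou {Verb,Conj}; 5:sleimeer {Conj}; 6:vialeidas {Verb}; 7:sleimeer {Conj}; 8:kou {Noun}; 9:siflou {Verb,Conj}.
At position 4, choosing Conj makes rule 4 impossible to satisfy; hence Verb.
At position 9, choosing Verb makes rule 1 impossible to satisfy; hence Conj.
At position 1, choosing Conj makes rule 3 impossible to satisfy; hence Noun.
At position 2, choosing Conj makes rule 3 impossible to satisfy; hence Noun.
At position 3, choosing Conj makes rule 3 impossible to satisfy; hence Verb.
That leaves exactly one tagging: Noun Noun Verb Verb Conj Verb Conj Noun Conj.
Verifying each rule — rule 1 ok; rule 2 ok; rule 3 ok; rule 4 ok.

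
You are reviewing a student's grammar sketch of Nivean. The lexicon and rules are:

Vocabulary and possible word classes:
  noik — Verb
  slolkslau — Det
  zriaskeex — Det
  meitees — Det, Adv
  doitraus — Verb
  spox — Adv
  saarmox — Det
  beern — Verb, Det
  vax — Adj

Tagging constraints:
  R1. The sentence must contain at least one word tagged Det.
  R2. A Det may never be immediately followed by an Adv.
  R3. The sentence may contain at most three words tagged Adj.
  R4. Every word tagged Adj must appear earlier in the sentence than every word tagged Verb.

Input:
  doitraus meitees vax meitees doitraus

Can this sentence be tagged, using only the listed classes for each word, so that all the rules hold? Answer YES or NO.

NO

Candidates per position — 1:doitraus {Verb}; 2:meitees {Det,Adv}; 3:vax {Adj}; 4:meitees {Det,Adv}; 5:doitraus {Verb}.
Rule 4 cannot be satisfied by any choice of tags from the lexicon.
So there is no consistent tagging.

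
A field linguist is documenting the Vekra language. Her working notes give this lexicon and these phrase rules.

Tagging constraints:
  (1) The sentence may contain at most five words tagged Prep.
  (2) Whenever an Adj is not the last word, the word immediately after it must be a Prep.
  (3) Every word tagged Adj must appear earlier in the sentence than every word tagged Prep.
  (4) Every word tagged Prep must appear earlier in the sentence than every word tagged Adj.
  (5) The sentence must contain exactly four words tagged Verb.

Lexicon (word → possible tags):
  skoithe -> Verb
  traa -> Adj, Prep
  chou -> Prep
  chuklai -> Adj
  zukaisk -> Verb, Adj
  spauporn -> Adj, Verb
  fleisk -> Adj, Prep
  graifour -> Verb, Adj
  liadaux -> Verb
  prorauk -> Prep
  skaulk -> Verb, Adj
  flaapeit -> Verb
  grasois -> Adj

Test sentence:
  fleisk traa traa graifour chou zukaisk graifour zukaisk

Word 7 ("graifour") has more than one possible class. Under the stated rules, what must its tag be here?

Candidates per position — 1:fleisk {Adj,Prep}; 2:traa {Adj,Prep}; 3:traa {Adj,Prep}; 4:graifour {Verb,Adj}; 5:chou {Prep}; 6:zukaisk {Verb,Adj}; 7:graifour {Verb,Adj}; 8:zukaisk {Verb,Adj}.
Word 1 cannot be Adj — rule 4 would then fail for every completion. It is Prep.
Word 2 cannot be Adj — rule 3 would then fail for every completion. It is Prep.
Word 3 cannot be Adj — rule 2 would then fail for every completion. It is Prep.
Word 4 cannot be Adj — rule 3 would then fail for every completion. It is Verb.
Word 6 cannot be Adj — rule 2 would then fail for every completion. It is Verb.
Word 7 cannot be Adj — rule 2 would then fail for every completion. It is Verb.
Word 8 cannot be Adj — rule 3 would then fail for every completion. It is Verb.
The unique satisfying tagging is: Prep Prep Prep Verb Prep Verb Verb Verb.
Check: rule 1 ✓; rule 2 ✓; rule 3 ✓; rule 4 ✓; rule 5 ✓.

Verb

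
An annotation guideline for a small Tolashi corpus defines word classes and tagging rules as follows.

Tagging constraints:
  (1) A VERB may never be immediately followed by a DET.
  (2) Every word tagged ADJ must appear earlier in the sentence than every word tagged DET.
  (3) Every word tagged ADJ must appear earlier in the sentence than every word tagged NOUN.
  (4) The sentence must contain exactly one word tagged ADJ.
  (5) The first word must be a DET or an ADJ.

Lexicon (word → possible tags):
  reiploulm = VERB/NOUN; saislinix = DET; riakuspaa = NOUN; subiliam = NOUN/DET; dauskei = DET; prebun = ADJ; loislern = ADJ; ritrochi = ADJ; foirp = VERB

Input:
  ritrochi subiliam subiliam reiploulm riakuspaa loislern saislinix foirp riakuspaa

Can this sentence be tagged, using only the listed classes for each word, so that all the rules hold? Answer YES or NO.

Candidates per position — 1:ritrochi {ADJ}; 2:subiliam {NOUN,DET}; 3:subiliam {NOUN,DET}; 4:reiploulm {VERB,NOUN}; 5:riakuspaa {NOUN}; 6:loislern {ADJ}; 7:saislinix {DET}; 8:foirp {VERB}; 9:riakuspaa {NOUN}.
Rule 3 cannot be satisfied by any choice of tags from the lexicon.
So there is no consistent tagging.

NO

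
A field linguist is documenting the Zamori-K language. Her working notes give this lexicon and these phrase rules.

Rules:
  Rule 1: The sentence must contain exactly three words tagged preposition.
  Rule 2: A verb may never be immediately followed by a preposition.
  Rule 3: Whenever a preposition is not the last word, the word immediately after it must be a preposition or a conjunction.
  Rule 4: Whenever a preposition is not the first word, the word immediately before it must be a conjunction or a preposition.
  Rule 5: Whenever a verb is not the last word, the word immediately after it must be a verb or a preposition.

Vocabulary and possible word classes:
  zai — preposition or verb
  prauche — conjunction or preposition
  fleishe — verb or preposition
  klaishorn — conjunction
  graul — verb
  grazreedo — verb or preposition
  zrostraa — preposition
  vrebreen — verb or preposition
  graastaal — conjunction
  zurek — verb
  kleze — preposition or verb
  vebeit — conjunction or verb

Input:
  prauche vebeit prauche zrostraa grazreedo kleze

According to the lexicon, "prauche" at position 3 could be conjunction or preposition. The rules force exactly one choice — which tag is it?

conjunction

Candidates per position — 1:prauche {conjunction,preposition}; 2:vebeit {conjunction,verb}; 3:prauche {conjunction,preposition}; 4:zrostraa {preposition}; 5:grazreedo {verb,preposition}; 6:kleze {preposition,verb}.
Position 5: verb is ruled out by rule 3; that leaves preposition.
Position 6: verb is ruled out by rule 3; that leaves preposition.
Position 1: preposition is ruled out by rule 1; that leaves conjunction.
Position 3: preposition is ruled out by rule 1; that leaves conjunction.
Position 2: verb is ruled out by rule 5; that leaves conjunction.
That leaves exactly one tagging: conjunction conjunction conjunction preposition preposition preposition.
Verifying each rule — rule 1 ok; rule 2 ok; rule 3 ok; rule 4 ok; rule 5 ok.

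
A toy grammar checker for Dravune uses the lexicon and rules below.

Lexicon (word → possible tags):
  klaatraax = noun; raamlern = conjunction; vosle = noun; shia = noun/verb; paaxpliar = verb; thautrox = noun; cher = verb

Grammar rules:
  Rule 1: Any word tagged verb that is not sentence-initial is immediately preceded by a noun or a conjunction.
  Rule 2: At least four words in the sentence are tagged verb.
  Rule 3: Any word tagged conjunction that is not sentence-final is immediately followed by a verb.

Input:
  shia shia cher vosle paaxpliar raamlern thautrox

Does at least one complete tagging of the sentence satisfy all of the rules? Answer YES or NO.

Candidates per position — 1:shia {noun,verb}; 2:shia {noun,verb}; 3:cher {verb}; 4:vosle {noun}; 5:paaxpliar {verb}; 6:raamlern {conjunction}; 7:thautrox {noun}.
Rule 3 cannot be satisfied by any choice of tags from the lexicon.
So there is no consistent tagging.

NO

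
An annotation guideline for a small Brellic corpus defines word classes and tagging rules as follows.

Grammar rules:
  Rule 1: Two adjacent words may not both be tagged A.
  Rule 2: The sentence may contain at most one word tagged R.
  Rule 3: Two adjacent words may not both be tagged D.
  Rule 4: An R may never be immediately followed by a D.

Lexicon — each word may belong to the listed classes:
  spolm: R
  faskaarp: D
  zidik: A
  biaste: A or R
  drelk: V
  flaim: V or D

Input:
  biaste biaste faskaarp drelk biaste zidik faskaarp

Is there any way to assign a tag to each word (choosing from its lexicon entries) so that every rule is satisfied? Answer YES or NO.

Candidates per position — 1:biaste {A,R}; 2:biaste {A,R}; 3:faskaarp {D}; 4:drelk {V}; 5:biaste {A,R}; 6:zidik {A}; 7:faskaarp {D}.
Every candidate sequence violates at least one rule; no consistent tagging exists.

NO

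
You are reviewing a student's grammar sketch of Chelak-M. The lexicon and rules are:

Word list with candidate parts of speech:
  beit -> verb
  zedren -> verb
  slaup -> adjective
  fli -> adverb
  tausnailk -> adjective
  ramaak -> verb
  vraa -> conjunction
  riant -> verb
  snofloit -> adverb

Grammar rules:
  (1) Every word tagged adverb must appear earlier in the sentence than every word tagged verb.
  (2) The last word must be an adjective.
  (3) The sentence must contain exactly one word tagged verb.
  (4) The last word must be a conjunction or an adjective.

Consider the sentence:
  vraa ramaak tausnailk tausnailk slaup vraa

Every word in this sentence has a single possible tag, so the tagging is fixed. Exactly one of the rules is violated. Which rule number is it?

2

Fixed tagging: conjunction verb adjective adjective adjective conjunction.
Applying the rules: R1 ✓, R2 ✗, R3 ✓, R4 ✓.
Only rule 2 fails.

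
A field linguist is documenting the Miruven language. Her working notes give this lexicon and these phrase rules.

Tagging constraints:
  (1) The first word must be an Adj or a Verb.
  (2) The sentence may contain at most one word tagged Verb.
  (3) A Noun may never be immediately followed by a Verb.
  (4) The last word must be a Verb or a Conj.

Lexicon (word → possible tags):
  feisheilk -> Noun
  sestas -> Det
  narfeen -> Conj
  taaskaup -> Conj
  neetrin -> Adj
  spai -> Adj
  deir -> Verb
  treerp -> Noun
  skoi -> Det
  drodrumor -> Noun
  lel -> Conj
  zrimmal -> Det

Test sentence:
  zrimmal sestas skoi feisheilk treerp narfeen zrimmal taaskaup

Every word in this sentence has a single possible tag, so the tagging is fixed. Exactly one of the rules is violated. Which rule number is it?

Fixed tagging: Det Det Det Noun Noun Conj Det Conj.
Rule check: R1 violated, R2 holds, R3 holds, R4 holds.
Only rule 1 fails.

1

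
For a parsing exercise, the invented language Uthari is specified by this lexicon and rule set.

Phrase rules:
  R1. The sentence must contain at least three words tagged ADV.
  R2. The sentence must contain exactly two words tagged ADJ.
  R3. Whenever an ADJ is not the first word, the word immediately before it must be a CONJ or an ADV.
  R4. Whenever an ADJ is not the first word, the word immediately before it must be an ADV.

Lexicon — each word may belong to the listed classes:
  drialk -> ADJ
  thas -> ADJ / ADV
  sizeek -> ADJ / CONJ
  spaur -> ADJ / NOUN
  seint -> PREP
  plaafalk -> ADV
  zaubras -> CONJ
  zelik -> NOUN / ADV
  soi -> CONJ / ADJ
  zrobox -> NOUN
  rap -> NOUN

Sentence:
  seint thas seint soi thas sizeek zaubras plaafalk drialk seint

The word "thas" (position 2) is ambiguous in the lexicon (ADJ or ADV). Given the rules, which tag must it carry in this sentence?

Candidates per position — 1:seint {PREP}; 2:thas {ADJ,ADV}; 3:seint {PREP}; 4:soi {CONJ,ADJ}; 5:thas {ADJ,ADV}; 6:sizeek {ADJ,CONJ}; 7:zaubras {CONJ}; 8:plaafalk {ADV}; 9:drialk {ADJ}; 10:seint {PREP}.
Position 2: tagging it ADJ would leave rule 1 unsatisfiable, so it must be ADV.
Position 4: tagging it ADJ would leave rule 3 unsatisfiable, so it must be CONJ.
Position 5: tagging it ADJ would leave rule 1 unsatisfiable, so it must be ADV.
Position 6: tagging it CONJ would leave rule 2 unsatisfiable, so it must be ADJ.
The unique satisfying tagging is: PREP ADV PREP CONJ ADV ADJ CONJ ADV ADJ PREP.
Checking: rule 1 ok; rule 2 ok; rule 3 ok; rule 4 ok.

ADV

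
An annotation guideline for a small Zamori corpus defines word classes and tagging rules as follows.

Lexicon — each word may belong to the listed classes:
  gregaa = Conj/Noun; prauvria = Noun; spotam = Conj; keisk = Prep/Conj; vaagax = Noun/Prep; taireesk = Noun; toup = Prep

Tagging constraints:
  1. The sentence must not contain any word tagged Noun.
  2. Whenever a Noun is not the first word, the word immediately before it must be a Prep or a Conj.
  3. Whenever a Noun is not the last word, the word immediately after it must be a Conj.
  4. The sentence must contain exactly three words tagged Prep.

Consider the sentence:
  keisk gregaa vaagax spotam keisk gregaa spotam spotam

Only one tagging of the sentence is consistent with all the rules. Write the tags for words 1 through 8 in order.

Prep Conj Prep Conj Prep Conj Conj Conj

Candidates per position — 1:keisk {Prep,Conj}; 2:gregaa {Conj,Noun}; 3:vaagax {Noun,Prep}; 4:spotam {Conj}; 5:keisk {Prep,Conj}; 6:gregaa {Conj,Noun}; 7:spotam {Conj}; 8:spotam {Conj}.
Word 1 cannot be Conj — rule 4 would then fail for every completion. It is Prep.
Word 2 cannot be Noun — rule 1 would then fail for every completion. It is Conj.
Word 3 cannot be Noun — rule 1 would then fail for every completion. It is Prep.
Word 5 cannot be Conj — rule 4 would then fail for every completion. It is Prep.
Word 6 cannot be Noun — rule 1 would then fail for every completion. It is Conj.
So the tagging must be: Prep Conj Prep Conj Prep Conj Conj Conj.
Checking: rule 1 ok; rule 2 ok; rule 3 ok; rule 4 ok.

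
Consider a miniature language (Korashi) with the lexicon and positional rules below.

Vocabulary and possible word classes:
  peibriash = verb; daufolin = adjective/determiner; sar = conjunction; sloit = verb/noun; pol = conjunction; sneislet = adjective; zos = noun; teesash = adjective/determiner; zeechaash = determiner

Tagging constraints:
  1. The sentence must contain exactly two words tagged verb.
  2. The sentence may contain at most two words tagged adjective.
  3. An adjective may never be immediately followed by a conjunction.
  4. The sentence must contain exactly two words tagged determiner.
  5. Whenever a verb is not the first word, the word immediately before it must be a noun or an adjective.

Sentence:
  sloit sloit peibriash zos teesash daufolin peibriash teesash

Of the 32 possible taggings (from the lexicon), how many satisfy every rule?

1

Candidates per position — 1:sloit {verb,noun}; 2:sloit {verb,noun}; 3:peibriash {verb}; 4:zos {noun}; 5:teesash {adjective,determiner}; 6:daufolin {adjective,determiner}; 7:peibriash {verb}; 8:teesash {adjective,determiner}.
There are 32 candidate sequences in total.
The sequences that satisfy every rule: noun noun verb noun determiner adjective verb determiner.
Count = 1.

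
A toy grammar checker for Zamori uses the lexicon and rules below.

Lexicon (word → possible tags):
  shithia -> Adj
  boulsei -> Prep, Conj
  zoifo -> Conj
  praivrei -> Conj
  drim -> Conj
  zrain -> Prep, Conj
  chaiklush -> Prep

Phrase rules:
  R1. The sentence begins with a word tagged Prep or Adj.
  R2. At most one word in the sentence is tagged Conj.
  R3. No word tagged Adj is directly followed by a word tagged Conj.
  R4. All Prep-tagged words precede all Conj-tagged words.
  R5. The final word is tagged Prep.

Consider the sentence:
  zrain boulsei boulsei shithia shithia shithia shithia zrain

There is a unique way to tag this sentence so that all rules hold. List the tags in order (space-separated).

Candidates per position — 1:zrain {Prep,Conj}; 2:boulsei {Prep,Conj}; 3:boulsei {Prep,Conj}; 4:shithia {Adj}; 5:shithia {Adj}; 6:shithia {Adj}; 7:shithia {Adj}; 8:zrain {Prep,Conj}.
If word 1 were Conj, no tagging could satisfy rule 1; so word 1 is Prep.
If word 8 were Conj, no tagging could satisfy rule 3; so word 8 is Prep.
If word 2 were Conj, no tagging could satisfy rule 4; so word 2 is Prep.
If word 3 were Conj, no tagging could satisfy rule 4; so word 3 is Prep.
That leaves exactly one tagging: Prep Prep Prep Adj Adj Adj Adj Prep.
Rule-by-rule: rule 1 satisfied; rule 2 satisfied; rule 3 satisfied; rule 4 satisfied; rule 5 satisfied.

Prep Prep Prep Adj Adj Adj Adj Prep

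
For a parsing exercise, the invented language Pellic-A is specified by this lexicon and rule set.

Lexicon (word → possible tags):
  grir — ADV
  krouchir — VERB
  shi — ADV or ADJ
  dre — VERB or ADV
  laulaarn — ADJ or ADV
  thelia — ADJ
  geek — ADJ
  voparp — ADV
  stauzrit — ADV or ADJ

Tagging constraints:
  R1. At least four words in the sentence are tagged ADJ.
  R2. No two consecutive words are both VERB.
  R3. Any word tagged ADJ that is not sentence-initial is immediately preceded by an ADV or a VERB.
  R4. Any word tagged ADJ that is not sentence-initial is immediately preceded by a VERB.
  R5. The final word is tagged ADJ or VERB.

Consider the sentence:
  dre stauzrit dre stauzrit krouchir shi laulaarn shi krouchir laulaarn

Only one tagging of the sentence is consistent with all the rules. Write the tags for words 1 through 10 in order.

Candidates per position — 1:dre {VERB,ADV}; 2:stauzrit {ADV,ADJ}; 3:dre {VERB,ADV}; 4:stauzrit {ADV,ADJ}; 5:krouchir {VERB}; 6:shi {ADV,ADJ}; 7:laulaarn {ADJ,ADV}; 8:shi {ADV,ADJ}; 9:krouchir {VERB}; 10:laulaarn {ADJ,ADV}.
Word 7 cannot be ADJ — rule 4 would then fail for every completion. It is ADV.
Word 8 cannot be ADJ — rule 4 would then fail for every completion. It is ADV.
Word 10 cannot be ADV — rule 1 would then fail for every completion. It is ADJ.
Word 2 cannot be ADV — rule 1 would then fail for every completion. It is ADJ.
Word 4 cannot be ADV — rule 1 would then fail for every completion. It is ADJ.
Word 6 cannot be ADV — rule 1 would then fail for every completion. It is ADJ.
Word 1 cannot be ADV — rule 4 would then fail for every completion. It is VERB.
Word 3 cannot be ADV — rule 4 would then fail for every completion. It is VERB.
So the tagging must be: VERB ADJ VERB ADJ VERB ADJ ADV ADV VERB ADJ.
Rule-by-rule: rule 1 ✓; rule 2 ✓; rule 3 ✓; rule 4 ✓; rule 5 ✓.

VERB ADJ VERB ADJ VERB ADJ ADV ADV VERB ADJ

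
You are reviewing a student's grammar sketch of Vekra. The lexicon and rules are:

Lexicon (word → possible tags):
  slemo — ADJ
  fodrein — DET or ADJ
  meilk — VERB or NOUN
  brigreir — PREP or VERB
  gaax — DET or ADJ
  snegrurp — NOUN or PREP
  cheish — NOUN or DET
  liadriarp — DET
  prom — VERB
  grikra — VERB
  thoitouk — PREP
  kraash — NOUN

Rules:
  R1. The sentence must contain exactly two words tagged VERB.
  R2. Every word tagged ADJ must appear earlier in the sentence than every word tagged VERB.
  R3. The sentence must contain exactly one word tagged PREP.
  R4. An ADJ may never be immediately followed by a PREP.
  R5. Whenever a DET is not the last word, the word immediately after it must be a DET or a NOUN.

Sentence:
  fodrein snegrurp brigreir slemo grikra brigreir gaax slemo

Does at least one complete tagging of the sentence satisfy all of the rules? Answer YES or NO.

NO

Candidates per position — 1:fodrein {DET,ADJ}; 2:snegrurp {NOUN,PREP}; 3:brigreir {PREP,VERB}; 4:slemo {ADJ}; 5:grikra {VERB}; 6:brigreir {PREP,VERB}; 7:gaax {DET,ADJ}; 8:slemo {ADJ}.
Rule 2 cannot be satisfied by any choice of tags from the lexicon.
So there is no consistent tagging.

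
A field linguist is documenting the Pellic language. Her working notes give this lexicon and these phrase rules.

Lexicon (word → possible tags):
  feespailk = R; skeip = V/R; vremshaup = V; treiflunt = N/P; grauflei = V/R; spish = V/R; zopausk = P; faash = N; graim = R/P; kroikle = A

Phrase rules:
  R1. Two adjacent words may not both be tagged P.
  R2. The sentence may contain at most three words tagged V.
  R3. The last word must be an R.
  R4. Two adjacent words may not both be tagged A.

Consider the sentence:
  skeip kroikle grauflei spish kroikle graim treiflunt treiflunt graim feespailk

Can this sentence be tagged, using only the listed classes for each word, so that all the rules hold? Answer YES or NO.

Candidates per position — 1:skeip {V,R}; 2:kroikle {A}; 3:grauflei {V,R}; 4:spish {V,R}; 5:kroikle {A}; 6:graim {R,P}; 7:treiflunt {N,P}; 8:treiflunt {N,P}; 9:graim {R,P}; 10:feespailk {R}.
One satisfying assignment: V A V V A R P N P R.
Verifying each rule — rule 1 ok; rule 2 ok; rule 3 ok; rule 4 ok.

YES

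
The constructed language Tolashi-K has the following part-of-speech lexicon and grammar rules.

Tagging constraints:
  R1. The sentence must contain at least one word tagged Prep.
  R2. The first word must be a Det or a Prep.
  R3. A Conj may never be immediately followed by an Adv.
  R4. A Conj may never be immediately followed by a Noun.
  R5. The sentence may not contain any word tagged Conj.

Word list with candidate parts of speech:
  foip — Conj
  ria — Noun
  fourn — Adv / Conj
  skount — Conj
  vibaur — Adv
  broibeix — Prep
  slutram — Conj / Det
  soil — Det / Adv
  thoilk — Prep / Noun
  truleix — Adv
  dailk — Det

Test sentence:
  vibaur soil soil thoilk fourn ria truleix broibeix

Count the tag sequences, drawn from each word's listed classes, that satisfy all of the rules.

Candidates per position — 1:vibaur {Adv}; 2:soil {Det,Adv}; 3:soil {Det,Adv}; 4:thoilk {Prep,Noun}; 5:fourn {Adv,Conj}; 6:ria {Noun}; 7:truleix {Adv}; 8:broibeix {Prep}.
There are 16 candidate sequences in total.
Rule 2 cannot be satisfied by any choice of tags from the lexicon.
So there is no consistent tagging.
Count = 0.

0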